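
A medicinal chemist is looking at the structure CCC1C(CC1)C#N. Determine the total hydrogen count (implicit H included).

11

Walk through each heavy atom and fill implicit hydrogens from standard valence (C 4, N 3, O 2, S 2, halogen 1):
  atom 1: C, bond orders sum to 1 (valence 4) → 3 H
  atom 2: C, bond orders sum to 2 (valence 4) → 2 H
  atom 3: C, bond orders sum to 3 (valence 4) → 1 H
  atom 4: C, bond orders sum to 3 (valence 4) → 1 H
  atom 5: C, bond orders sum to 2 (valence 4) → 2 H
  atom 6: C, bond orders sum to 2 (valence 4) → 2 H
  atom 7: C, bond orders sum to 4 (valence 4) → 0 H
  atom 8: N, bond orders sum to 3 (valence 3) → 0 H
Total hydrogens: 11.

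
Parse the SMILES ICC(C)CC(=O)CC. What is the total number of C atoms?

Count every carbon token in the SMILES (each C, including those in ring-closure positions and inside branches).
Carbon count: 7.

7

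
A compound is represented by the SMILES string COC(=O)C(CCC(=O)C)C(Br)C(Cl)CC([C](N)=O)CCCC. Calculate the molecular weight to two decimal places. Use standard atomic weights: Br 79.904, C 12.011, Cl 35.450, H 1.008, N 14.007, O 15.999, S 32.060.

412.75 g/mol

First, the molecular formula is C16H27BrClNO4 (counting implicit H from valence).
  Br: 1 × 79.904 = 79.904
  C: 16 × 12.011 = 192.176
  Cl: 1 × 35.450 = 35.450
  H: 27 × 1.008 = 27.216
  N: 1 × 14.007 = 14.007
  O: 4 × 15.999 = 63.996
Sum: 1×79.904 + 16×12.011 + 1×35.450 + 27×1.008 + 1×14.007 + 4×15.999 = 412.749 → 412.75 g/mol.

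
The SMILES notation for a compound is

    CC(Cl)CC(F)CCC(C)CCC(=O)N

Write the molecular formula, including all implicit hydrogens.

C11H21ClFNO

Walk through each heavy atom and fill implicit hydrogens from standard valence (C 4, N 3, O 2, S 2, halogen 1):
  atom 1: C, bond orders sum to 1 (valence 4) → 3 H
  atom 2: C, bond orders sum to 3 (valence 4) → 1 H
  atom 3: Cl (halogen, monovalent) → 0 H
  atom 4: C, bond orders sum to 2 (valence 4) → 2 H
  atom 5: C, bond orders sum to 3 (valence 4) → 1 H
  atom 6: F (halogen, monovalent) → 0 H
  atom 7: C, bond orders sum to 2 (valence 4) → 2 H
  atom 8: C, bond orders sum to 2 (valence 4) → 2 H
  atom 9: C, bond orders sum to 3 (valence 4) → 1 H
  atom 10: C, bond orders sum to 1 (valence 4) → 3 H
  atom 11: C, bond orders sum to 2 (valence 4) → 2 H
  atom 12: C, bond orders sum to 2 (valence 4) → 2 H
  atom 13: C, bond orders sum to 4 (valence 4) → 0 H
  atom 14: O, bond orders sum to 2 (valence 2) → 0 H
  atom 15: N, bond orders sum to 1 (valence 3) → 2 H
Totals → C:11, H:21, Cl:1, F:1, N:1, O:1.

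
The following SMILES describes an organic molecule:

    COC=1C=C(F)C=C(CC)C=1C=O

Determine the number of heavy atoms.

Every atom symbol written in the SMILES (organic subset) is one heavy atom; implicit H are not written.
Heavy atoms by element → C:10, F:1, O:2.
Total: 13.

13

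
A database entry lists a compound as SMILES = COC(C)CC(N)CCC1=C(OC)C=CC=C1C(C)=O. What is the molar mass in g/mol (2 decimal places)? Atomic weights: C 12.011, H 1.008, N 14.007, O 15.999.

First, the molecular formula is C16H25NO3 (counting implicit H from valence).
  C: 16 × 12.011 = 192.176
  H: 25 × 1.008 = 25.200
  N: 1 × 14.007 = 14.007
  O: 3 × 15.999 = 47.997
Sum: 16×12.011 + 25×1.008 + 1×14.007 + 3×15.999 = 279.380 → 279.38 g/mol.

279.38 g/mol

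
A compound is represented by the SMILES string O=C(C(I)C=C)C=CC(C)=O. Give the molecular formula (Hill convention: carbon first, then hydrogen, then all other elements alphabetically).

C8H9IO2

Walk through each heavy atom and fill implicit hydrogens from standard valence (C 4, N 3, O 2, S 2, halogen 1):
  atom 1: O, bond orders sum to 2 (valence 2) → 0 H
  atom 2: C, bond orders sum to 4 (valence 4) → 0 H
  atom 3: C, bond orders sum to 3 (valence 4) → 1 H
  atom 4: I (halogen, monovalent) → 0 H
  atom 5: C, bond orders sum to 3 (valence 4) → 1 H
  atom 6: C, bond orders sum to 2 (valence 4) → 2 H
  atom 7: C, bond orders sum to 3 (valence 4) → 1 H
  atom 8: C, bond orders sum to 3 (valence 4) → 1 H
  atom 9: C, bond orders sum to 4 (valence 4) → 0 H
  atom 10: C, bond orders sum to 1 (valence 4) → 3 H
  atom 11: O, bond orders sum to 2 (valence 2) → 0 H
Totals → C:8, H:9, I:1, O:2.
In Hill order: C8H9IO2.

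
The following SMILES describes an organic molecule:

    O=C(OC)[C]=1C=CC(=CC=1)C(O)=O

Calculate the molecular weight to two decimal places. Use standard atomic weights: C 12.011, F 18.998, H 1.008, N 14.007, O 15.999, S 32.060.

180.16 g/mol

First, the molecular formula is C9H8O4 (counting implicit H from valence).
  C: 9 × 12.011 = 108.099
  H: 8 × 1.008 = 8.064
  O: 4 × 15.999 = 63.996
Sum: 9×12.011 + 8×1.008 + 4×15.999 = 180.159 → 180.16 g/mol.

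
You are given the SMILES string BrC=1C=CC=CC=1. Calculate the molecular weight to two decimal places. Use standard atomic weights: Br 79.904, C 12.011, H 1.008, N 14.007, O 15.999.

157.01 g/mol

First, the molecular formula is C6H5Br (counting implicit H from valence).
  Br: 1 × 79.904 = 79.904
  C: 6 × 12.011 = 72.066
  H: 5 × 1.008 = 5.040
Sum: 1×79.904 + 6×12.011 + 5×1.008 = 157.010 → 157.01 g/mol.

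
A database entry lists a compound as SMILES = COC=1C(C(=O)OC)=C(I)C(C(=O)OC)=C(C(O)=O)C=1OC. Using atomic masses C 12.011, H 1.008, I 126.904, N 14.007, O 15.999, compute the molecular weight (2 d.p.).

424.14 g/mol

First, the molecular formula is C13H13IO8 (counting implicit H from valence).
  C: 13 × 12.011 = 156.143
  H: 13 × 1.008 = 13.104
  I: 1 × 126.904 = 126.904
  O: 8 × 15.999 = 127.992
Sum: 13×12.011 + 13×1.008 + 1×126.904 + 8×15.999 = 424.143 → 424.14 g/mol.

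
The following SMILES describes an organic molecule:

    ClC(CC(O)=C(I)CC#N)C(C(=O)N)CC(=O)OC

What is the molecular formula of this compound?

C11H14ClIN2O4

Walk through each heavy atom and fill implicit hydrogens from standard valence (C 4, N 3, O 2, S 2, halogen 1):
  atom 1: Cl (halogen, monovalent) → 0 H
  atom 2: C, bond orders sum to 3 (valence 4) → 1 H
  atom 3: C, bond orders sum to 2 (valence 4) → 2 H
  atom 4: C, bond orders sum to 4 (valence 4) → 0 H
  atom 5: O, bond orders sum to 1 (valence 2) → 1 H
  atom 6: C, bond orders sum to 4 (valence 4) → 0 H
  atom 7: I (halogen, monovalent) → 0 H
  atom 8: C, bond orders sum to 2 (valence 4) → 2 H
  atom 9: C, bond orders sum to 4 (valence 4) → 0 H
  atom 10: N, bond orders sum to 3 (valence 3) → 0 H
  atom 11: C, bond orders sum to 3 (valence 4) → 1 H
  atom 12: C, bond orders sum to 4 (valence 4) → 0 H
  atom 13: O, bond orders sum to 2 (valence 2) → 0 H
  atom 14: N, bond orders sum to 1 (valence 3) → 2 H
  atom 15: C, bond orders sum to 2 (valence 4) → 2 H
  atom 16: C, bond orders sum to 4 (valence 4) → 0 H
  atom 17: O, bond orders sum to 2 (valence 2) → 0 H
  atom 18: O, bond orders sum to 2 (valence 2) → 0 H
  atom 19: C, bond orders sum to 1 (valence 4) → 3 H
Totals → C:11, H:14, Cl:1, I:1, N:2, O:4.
In Hill order: C11H14ClIN2O4.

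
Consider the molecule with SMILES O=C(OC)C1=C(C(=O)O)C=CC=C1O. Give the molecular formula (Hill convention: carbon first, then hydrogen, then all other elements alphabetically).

Walk through each heavy atom and fill implicit hydrogens from standard valence (C 4, N 3, O 2, S 2, halogen 1):
  atom 1: O, bond orders sum to 2 (valence 2) → 0 H
  atom 2: C, bond orders sum to 4 (valence 4) → 0 H
  atom 3: O, bond orders sum to 2 (valence 2) → 0 H
  atom 4: C, bond orders sum to 1 (valence 4) → 3 H
  atom 5: C, bond orders sum to 4 (valence 4) → 0 H
  atom 6: C, bond orders sum to 4 (valence 4) → 0 H
  atom 7: C, bond orders sum to 4 (valence 4) → 0 H
  atom 8: O, bond orders sum to 2 (valence 2) → 0 H
  atom 9: O, bond orders sum to 1 (valence 2) → 1 H
  atom 10: C, bond orders sum to 3 (valence 4) → 1 H
  atom 11: C, bond orders sum to 3 (valence 4) → 1 H
  atom 12: C, bond orders sum to 3 (valence 4) → 1 H
  atom 13: C, bond orders sum to 4 (valence 4) → 0 H
  atom 14: O, bond orders sum to 1 (valence 2) → 1 H
Totals → C:9, H:8, O:5.

C9H8O5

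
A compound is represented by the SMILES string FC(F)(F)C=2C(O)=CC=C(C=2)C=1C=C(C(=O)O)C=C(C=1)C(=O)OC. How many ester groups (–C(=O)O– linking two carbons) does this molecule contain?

The ester motif appears at heavy-atom position 21 in the SMILES.
Other groups present: 1 carboxylic acid, 1 hydroxyl.
Ester count: 1.

1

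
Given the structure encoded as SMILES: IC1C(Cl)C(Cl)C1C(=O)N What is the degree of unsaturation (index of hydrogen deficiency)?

Molecular formula: C5H6Cl2INO.
DoU = (2C + 2 + N − H − X) / 2, where X is the halogen count and O/S are ignored.
    = (2·5 + 2 + 1 − 6 − 3) / 2 = 4 / 2 = 2.

2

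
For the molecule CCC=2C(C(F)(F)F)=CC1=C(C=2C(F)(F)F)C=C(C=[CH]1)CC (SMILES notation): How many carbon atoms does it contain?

Count every carbon token in the SMILES (each C, including those in ring-closure positions and inside branches).
Carbon count: 16.

16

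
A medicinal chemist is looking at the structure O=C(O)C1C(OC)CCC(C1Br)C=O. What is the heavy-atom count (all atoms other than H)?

14

Every atom symbol written in the SMILES (organic subset) is one heavy atom; implicit H are not written.
Heavy atoms by element → Br:1, C:9, O:4.
Total: 14.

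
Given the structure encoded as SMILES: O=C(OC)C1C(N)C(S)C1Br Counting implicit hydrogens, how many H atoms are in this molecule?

Walk through each heavy atom and fill implicit hydrogens from standard valence (C 4, N 3, O 2, S 2, halogen 1):
  atom 1: O, bond orders sum to 2 (valence 2) → 0 H
  atom 2: C, bond orders sum to 4 (valence 4) → 0 H
  atom 3: O, bond orders sum to 2 (valence 2) → 0 H
  atom 4: C, bond orders sum to 1 (valence 4) → 3 H
  atom 5: C, bond orders sum to 3 (valence 4) → 1 H
  atom 6: C, bond orders sum to 3 (valence 4) → 1 H
  atom 7: N, bond orders sum to 1 (valence 3) → 2 H
  atom 8: C, bond orders sum to 3 (valence 4) → 1 H
  atom 9: S, bond orders sum to 1 (valence 2) → 1 H
  atom 10: C, bond orders sum to 3 (valence 4) → 1 H
  atom 11: Br (halogen, monovalent) → 0 H
Total hydrogens: 10.

10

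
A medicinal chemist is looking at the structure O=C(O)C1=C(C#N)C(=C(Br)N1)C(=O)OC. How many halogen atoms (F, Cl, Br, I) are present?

1

Halogen atoms appear at heavy-atom position 10 (1×Br).
Other groups present: 1 carboxylic acid, 1 ester, 1 nitrile.
Halogen count: 1.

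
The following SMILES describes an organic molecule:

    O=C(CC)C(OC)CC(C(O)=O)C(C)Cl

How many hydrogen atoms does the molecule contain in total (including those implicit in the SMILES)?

17

Walk through each heavy atom and fill implicit hydrogens from standard valence (C 4, N 3, O 2, S 2, halogen 1):
  atom 1: O, bond orders sum to 2 (valence 2) → 0 H
  atom 2: C, bond orders sum to 4 (valence 4) → 0 H
  atom 3: C, bond orders sum to 2 (valence 4) → 2 H
  atom 4: C, bond orders sum to 1 (valence 4) → 3 H
  atom 5: C, bond orders sum to 3 (valence 4) → 1 H
  atom 6: O, bond orders sum to 2 (valence 2) → 0 H
  atom 7: C, bond orders sum to 1 (valence 4) → 3 H
  atom 8: C, bond orders sum to 2 (valence 4) → 2 H
  atom 9: C, bond orders sum to 3 (valence 4) → 1 H
  atom 10: C, bond orders sum to 4 (valence 4) → 0 H
  atom 11: O, bond orders sum to 1 (valence 2) → 1 H
  atom 12: O, bond orders sum to 2 (valence 2) → 0 H
  atom 13: C, bond orders sum to 3 (valence 4) → 1 H
  atom 14: C, bond orders sum to 1 (valence 4) → 3 H
  atom 15: Cl (halogen, monovalent) → 0 H
Total hydrogens: 17.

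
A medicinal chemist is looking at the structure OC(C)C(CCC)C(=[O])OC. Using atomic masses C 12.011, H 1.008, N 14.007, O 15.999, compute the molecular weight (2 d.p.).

First, the molecular formula is C8H16O3 (counting implicit H from valence).
  C: 8 × 12.011 = 96.088
  H: 16 × 1.008 = 16.128
  O: 3 × 15.999 = 47.997
Sum: 8×12.011 + 16×1.008 + 3×15.999 = 160.213 → 160.21 g/mol.

160.21 g/mol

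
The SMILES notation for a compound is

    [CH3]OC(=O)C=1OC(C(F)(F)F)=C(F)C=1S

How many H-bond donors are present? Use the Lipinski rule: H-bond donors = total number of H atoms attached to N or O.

Donors: find every N or O and count the H atoms it carries.
  atom 2 (O): bond orders sum to 2 → 0 H
  atom 4 (O): bond orders sum to 2 → 0 H
  atom 6 (O): bond orders sum to 2 → 0 H
Lipinski HBD = 0.

0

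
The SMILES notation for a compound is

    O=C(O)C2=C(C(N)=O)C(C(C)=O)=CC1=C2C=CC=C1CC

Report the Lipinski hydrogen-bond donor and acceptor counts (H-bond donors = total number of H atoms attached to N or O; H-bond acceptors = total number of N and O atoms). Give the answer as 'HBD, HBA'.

Donors: find every N or O and count the H atoms it carries.
  atom 1 (O): bond orders sum to 2 → 0 H
  atom 3 (O): bond orders sum to 1 → 1 H
  atom 7 (N): bond orders sum to 1 → 2 H
  atom 8 (O): bond orders sum to 2 → 0 H
  atom 12 (O): bond orders sum to 2 → 0 H
Lipinski HBD = 3.
Acceptors: N atoms = 1, O atoms = 4 → HBA = 5.

3, 5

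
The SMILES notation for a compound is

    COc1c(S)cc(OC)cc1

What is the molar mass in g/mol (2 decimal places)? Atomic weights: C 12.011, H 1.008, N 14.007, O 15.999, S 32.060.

170.23 g/mol

First, the molecular formula is C8H10O2S (counting implicit H from valence).
  C: 8 × 12.011 = 96.088
  H: 10 × 1.008 = 10.080
  O: 2 × 15.999 = 31.998
  S: 1 × 32.060 = 32.060
Sum: 8×12.011 + 10×1.008 + 2×15.999 + 1×32.060 = 170.226 → 170.23 g/mol.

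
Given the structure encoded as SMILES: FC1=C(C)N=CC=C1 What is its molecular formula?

Walk through each heavy atom and fill implicit hydrogens from standard valence (C 4, N 3, O 2, S 2, halogen 1):
  atom 1: F (halogen, monovalent) → 0 H
  atom 2: C, bond orders sum to 4 (valence 4) → 0 H
  atom 3: C, bond orders sum to 4 (valence 4) → 0 H
  atom 4: C, bond orders sum to 1 (valence 4) → 3 H
  atom 5: N, bond orders sum to 3 (valence 3) → 0 H
  atom 6: C, bond orders sum to 3 (valence 4) → 1 H
  atom 7: C, bond orders sum to 3 (valence 4) → 1 H
  atom 8: C, bond orders sum to 3 (valence 4) → 1 H
Totals → C:6, H:6, F:1, N:1.
In Hill order: C6H6FN.

C6H6FN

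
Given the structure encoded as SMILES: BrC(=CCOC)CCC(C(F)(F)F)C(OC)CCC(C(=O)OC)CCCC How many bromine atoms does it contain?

Scan the SMILES for Br atoms (remember two-letter symbols like Cl and Br are single atoms).
Bromine count: 1.

1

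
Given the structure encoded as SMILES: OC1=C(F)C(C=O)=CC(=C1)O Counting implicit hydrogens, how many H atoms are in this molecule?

Walk through each heavy atom and fill implicit hydrogens from standard valence (C 4, N 3, O 2, S 2, halogen 1):
  atom 1: O, bond orders sum to 1 (valence 2) → 1 H
  atom 2: C, bond orders sum to 4 (valence 4) → 0 H
  atom 3: C, bond orders sum to 4 (valence 4) → 0 H
  atom 4: F (halogen, monovalent) → 0 H
  atom 5: C, bond orders sum to 4 (valence 4) → 0 H
  atom 6: C, bond orders sum to 3 (valence 4) → 1 H
  atom 7: O, bond orders sum to 2 (valence 2) → 0 H
  atom 8: C, bond orders sum to 3 (valence 4) → 1 H
  atom 9: C, bond orders sum to 4 (valence 4) → 0 H
  atom 10: C, bond orders sum to 3 (valence 4) → 1 H
  atom 11: O, bond orders sum to 1 (valence 2) → 1 H
Total hydrogens: 5.

5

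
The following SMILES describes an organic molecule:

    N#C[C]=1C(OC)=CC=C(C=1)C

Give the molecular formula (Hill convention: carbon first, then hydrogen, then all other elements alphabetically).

Walk through each heavy atom and fill implicit hydrogens from standard valence (C 4, N 3, O 2, S 2, halogen 1):
  atom 1: N, bond orders sum to 3 (valence 3) → 0 H
  atom 2: C, bond orders sum to 4 (valence 4) → 0 H
  atom 3: C with explicit H count 0
  atom 4: C, bond orders sum to 4 (valence 4) → 0 H
  atom 5: O, bond orders sum to 2 (valence 2) → 0 H
  atom 6: C, bond orders sum to 1 (valence 4) → 3 H
  atom 7: C, bond orders sum to 3 (valence 4) → 1 H
  atom 8: C, bond orders sum to 3 (valence 4) → 1 H
  atom 9: C, bond orders sum to 4 (valence 4) → 0 H
  atom 10: C, bond orders sum to 3 (valence 4) → 1 H
  atom 11: C, bond orders sum to 1 (valence 4) → 3 H
Totals → C:9, H:9, N:1, O:1.

C9H9NO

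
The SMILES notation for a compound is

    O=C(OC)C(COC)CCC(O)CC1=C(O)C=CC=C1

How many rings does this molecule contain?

1

In SMILES, each pair of matching ring-closure digits denotes one ring-closing bond; the number of such bonds equals the number of independent rings.
Ring-closure bonds here: 1.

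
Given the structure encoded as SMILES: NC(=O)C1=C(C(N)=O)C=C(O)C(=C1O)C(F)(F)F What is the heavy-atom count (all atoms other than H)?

18

Every atom symbol written in the SMILES (organic subset) is one heavy atom; implicit H are not written.
Heavy atoms by element → C:9, F:3, N:2, O:4.
Total: 18.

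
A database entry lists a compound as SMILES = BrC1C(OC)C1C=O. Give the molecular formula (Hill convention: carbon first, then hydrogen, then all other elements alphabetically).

Walk through each heavy atom and fill implicit hydrogens from standard valence (C 4, N 3, O 2, S 2, halogen 1):
  atom 1: Br (halogen, monovalent) → 0 H
  atom 2: C, bond orders sum to 3 (valence 4) → 1 H
  atom 3: C, bond orders sum to 3 (valence 4) → 1 H
  atom 4: O, bond orders sum to 2 (valence 2) → 0 H
  atom 5: C, bond orders sum to 1 (valence 4) → 3 H
  atom 6: C, bond orders sum to 3 (valence 4) → 1 H
  atom 7: C, bond orders sum to 3 (valence 4) → 1 H
  atom 8: O, bond orders sum to 2 (valence 2) → 0 H
Totals → C:5, H:7, Br:1, O:2.

C5H7BrO2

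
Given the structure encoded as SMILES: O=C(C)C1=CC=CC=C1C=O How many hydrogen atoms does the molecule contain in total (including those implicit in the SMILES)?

Walk through each heavy atom and fill implicit hydrogens from standard valence (C 4, N 3, O 2, S 2, halogen 1):
  atom 1: O, bond orders sum to 2 (valence 2) → 0 H
  atom 2: C, bond orders sum to 4 (valence 4) → 0 H
  atom 3: C, bond orders sum to 1 (valence 4) → 3 H
  atom 4: C, bond orders sum to 4 (valence 4) → 0 H
  atom 5: C, bond orders sum to 3 (valence 4) → 1 H
  atom 6: C, bond orders sum to 3 (valence 4) → 1 H
  atom 7: C, bond orders sum to 3 (valence 4) → 1 H
  atom 8: C, bond orders sum to 3 (valence 4) → 1 H
  atom 9: C, bond orders sum to 4 (valence 4) → 0 H
  atom 10: C, bond orders sum to 3 (valence 4) → 1 H
  atom 11: O, bond orders sum to 2 (valence 2) → 0 H
Total hydrogens: 8.

8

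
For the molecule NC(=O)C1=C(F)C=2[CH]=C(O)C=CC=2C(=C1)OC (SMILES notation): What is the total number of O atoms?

Scan the SMILES for O atoms (remember two-letter symbols like Cl and Br are single atoms).
Oxygen count: 3.

3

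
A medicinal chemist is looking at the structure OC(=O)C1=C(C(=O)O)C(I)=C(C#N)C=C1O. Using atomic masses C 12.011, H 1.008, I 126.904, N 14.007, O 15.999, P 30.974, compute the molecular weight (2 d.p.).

First, the molecular formula is C9H4INO5 (counting implicit H from valence).
  C: 9 × 12.011 = 108.099
  H: 4 × 1.008 = 4.032
  I: 1 × 126.904 = 126.904
  N: 1 × 14.007 = 14.007
  O: 5 × 15.999 = 79.995
Sum: 9×12.011 + 4×1.008 + 1×126.904 + 1×14.007 + 5×15.999 = 333.037 → 333.04 g/mol.

333.04 g/mol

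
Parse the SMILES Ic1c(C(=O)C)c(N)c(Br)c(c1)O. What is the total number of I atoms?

1

Scan the SMILES for I atoms (remember two-letter symbols like Cl and Br are single atoms).
Iodine count: 1.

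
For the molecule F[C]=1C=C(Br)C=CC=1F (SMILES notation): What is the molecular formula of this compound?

Walk through each heavy atom and fill implicit hydrogens from standard valence (C 4, N 3, O 2, S 2, halogen 1):
  atom 1: F (halogen, monovalent) → 0 H
  atom 2: C with explicit H count 0
  atom 3: C, bond orders sum to 3 (valence 4) → 1 H
  atom 4: C, bond orders sum to 4 (valence 4) → 0 H
  atom 5: Br (halogen, monovalent) → 0 H
  atom 6: C, bond orders sum to 3 (valence 4) → 1 H
  atom 7: C, bond orders sum to 3 (valence 4) → 1 H
  atom 8: C, bond orders sum to 4 (valence 4) → 0 H
  atom 9: F (halogen, monovalent) → 0 H
Totals → C:6, H:3, Br:1, F:2.

C6H3BrF2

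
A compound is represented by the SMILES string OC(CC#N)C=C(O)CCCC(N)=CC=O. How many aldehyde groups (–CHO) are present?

1

The aldehyde motif appears at heavy-atom position 15 in the SMILES.
Other groups present: 2 alkene, 2 hydroxyl, 1 nitrile, 1 primary amine.
Aldehyde count: 1.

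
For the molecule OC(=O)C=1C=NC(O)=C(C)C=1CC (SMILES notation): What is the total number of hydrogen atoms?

11

Walk through each heavy atom and fill implicit hydrogens from standard valence (C 4, N 3, O 2, S 2, halogen 1):
  atom 1: O, bond orders sum to 1 (valence 2) → 1 H
  atom 2: C, bond orders sum to 4 (valence 4) → 0 H
  atom 3: O, bond orders sum to 2 (valence 2) → 0 H
  atom 4: C, bond orders sum to 4 (valence 4) → 0 H
  atom 5: C, bond orders sum to 3 (valence 4) → 1 H
  atom 6: N, bond orders sum to 3 (valence 3) → 0 H
  atom 7: C, bond orders sum to 4 (valence 4) → 0 H
  atom 8: O, bond orders sum to 1 (valence 2) → 1 H
  atom 9: C, bond orders sum to 4 (valence 4) → 0 H
  atom 10: C, bond orders sum to 1 (valence 4) → 3 H
  atom 11: C, bond orders sum to 4 (valence 4) → 0 H
  atom 12: C, bond orders sum to 2 (valence 4) → 2 H
  atom 13: C, bond orders sum to 1 (valence 4) → 3 H
Total hydrogens: 11.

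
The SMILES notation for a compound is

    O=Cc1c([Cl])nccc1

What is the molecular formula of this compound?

C6H4ClNO

Walk through each heavy atom and fill implicit hydrogens from standard valence (C 4, N 3, O 2, S 2, halogen 1); for lowercase aromatic atoms, an aromatic c carries 1 H when it has two neighbours and 0 H with three, and aromatic n carries 0 H:
  atom 1: O, bond orders sum to 2 (valence 2) → 0 H
  atom 2: C, bond orders sum to 3 (valence 4) → 1 H
  atom 3: aromatic c, 3 neighbours → 0 H
  atom 4: aromatic c, 3 neighbours → 0 H
  atom 5: Cl with explicit H count 0
  atom 6: aromatic n, 2 neighbours → 0 H
  atom 7: aromatic c, 2 neighbours → 1 H
  atom 8: aromatic c, 2 neighbours → 1 H
  atom 9: aromatic c, 2 neighbours → 1 H
Totals → C:6, H:4, Cl:1, N:1, O:1.
In Hill order: C6H4ClNO.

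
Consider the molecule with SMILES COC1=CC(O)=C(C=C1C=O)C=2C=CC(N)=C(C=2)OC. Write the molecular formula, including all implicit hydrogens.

Walk through each heavy atom and fill implicit hydrogens from standard valence (C 4, N 3, O 2, S 2, halogen 1):
  atom 1: C, bond orders sum to 1 (valence 4) → 3 H
  atom 2: O, bond orders sum to 2 (valence 2) → 0 H
  atom 3: C, bond orders sum to 4 (valence 4) → 0 H
  atom 4: C, bond orders sum to 3 (valence 4) → 1 H
  atom 5: C, bond orders sum to 4 (valence 4) → 0 H
  atom 6: O, bond orders sum to 1 (valence 2) → 1 H
  atom 7: C, bond orders sum to 4 (valence 4) → 0 H
  atom 8: C, bond orders sum to 3 (valence 4) → 1 H
  atom 9: C, bond orders sum to 4 (valence 4) → 0 H
  atom 10: C, bond orders sum to 3 (valence 4) → 1 H
  atom 11: O, bond orders sum to 2 (valence 2) → 0 H
  atom 12: C, bond orders sum to 4 (valence 4) → 0 H
  atom 13: C, bond orders sum to 3 (valence 4) → 1 H
  atom 14: C, bond orders sum to 3 (valence 4) → 1 H
  atom 15: C, bond orders sum to 4 (valence 4) → 0 H
  atom 16: N, bond orders sum to 1 (valence 3) → 2 H
  atom 17: C, bond orders sum to 4 (valence 4) → 0 H
  atom 18: C, bond orders sum to 3 (valence 4) → 1 H
  atom 19: O, bond orders sum to 2 (valence 2) → 0 H
  atom 20: C, bond orders sum to 1 (valence 4) → 3 H
Totals → C:15, H:15, N:1, O:4.
In Hill order: C15H15NO4.

C15H15NO4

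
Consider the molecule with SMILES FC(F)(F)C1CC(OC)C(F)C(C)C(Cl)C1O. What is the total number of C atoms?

10

Count every carbon token in the SMILES (each C, including those in ring-closure positions and inside branches).
Carbon count: 10.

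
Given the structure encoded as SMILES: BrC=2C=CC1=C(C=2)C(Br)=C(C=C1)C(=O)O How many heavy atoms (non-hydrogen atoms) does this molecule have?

15

Every atom symbol written in the SMILES (organic subset) is one heavy atom; implicit H are not written.
Heavy atoms by element → Br:2, C:11, O:2.
Total: 15.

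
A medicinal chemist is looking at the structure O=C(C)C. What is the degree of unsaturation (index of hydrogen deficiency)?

Molecular formula: C3H6O.
DoU = (2C + 2 + N − H − X) / 2, where X is the halogen count and O/S are ignored.
    = (2·3 + 2 + 0 − 6 − 0) / 2 = 2 / 2 = 1.

1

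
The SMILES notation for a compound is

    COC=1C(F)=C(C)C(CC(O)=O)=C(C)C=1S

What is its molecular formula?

C11H13FO3S

Walk through each heavy atom and fill implicit hydrogens from standard valence (C 4, N 3, O 2, S 2, halogen 1):
  atom 1: C, bond orders sum to 1 (valence 4) → 3 H
  atom 2: O, bond orders sum to 2 (valence 2) → 0 H
  atom 3: C, bond orders sum to 4 (valence 4) → 0 H
  atom 4: C, bond orders sum to 4 (valence 4) → 0 H
  atom 5: F (halogen, monovalent) → 0 H
  atom 6: C, bond orders sum to 4 (valence 4) → 0 H
  atom 7: C, bond orders sum to 1 (valence 4) → 3 H
  atom 8: C, bond orders sum to 4 (valence 4) → 0 H
  atom 9: C, bond orders sum to 2 (valence 4) → 2 H
  atom 10: C, bond orders sum to 4 (valence 4) → 0 H
  atom 11: O, bond orders sum to 1 (valence 2) → 1 H
  atom 12: O, bond orders sum to 2 (valence 2) → 0 H
  atom 13: C, bond orders sum to 4 (valence 4) → 0 H
  atom 14: C, bond orders sum to 1 (valence 4) → 3 H
  atom 15: C, bond orders sum to 4 (valence 4) → 0 H
  atom 16: S, bond orders sum to 1 (valence 2) → 1 H
Totals → C:11, H:13, F:1, O:3, S:1.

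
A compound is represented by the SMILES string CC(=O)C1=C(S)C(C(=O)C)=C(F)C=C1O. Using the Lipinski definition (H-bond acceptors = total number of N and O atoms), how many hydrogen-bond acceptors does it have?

N atoms: 0; O atoms: 3.
Lipinski HBA = 0 + 3 = 3.

3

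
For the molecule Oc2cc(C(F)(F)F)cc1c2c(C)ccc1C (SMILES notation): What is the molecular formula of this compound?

Walk through each heavy atom and fill implicit hydrogens from standard valence (C 4, N 3, O 2, S 2, halogen 1); for lowercase aromatic atoms, an aromatic c carries 1 H when it has two neighbours and 0 H with three, and aromatic n carries 0 H:
  atom 1: O, bond orders sum to 1 (valence 2) → 1 H
  atom 2: aromatic c, 3 neighbours → 0 H
  atom 3: aromatic c, 2 neighbours → 1 H
  atom 4: aromatic c, 3 neighbours → 0 H
  atom 5: C, bond orders sum to 4 (valence 4) → 0 H
  atom 6: F (halogen, monovalent) → 0 H
  atom 7: F (halogen, monovalent) → 0 H
  atom 8: F (halogen, monovalent) → 0 H
  atom 9: aromatic c, 2 neighbours → 1 H
  atom 10: aromatic c, 3 neighbours → 0 H
  atom 11: aromatic c, 3 neighbours → 0 H
  atom 12: aromatic c, 3 neighbours → 0 H
  atom 13: C, bond orders sum to 1 (valence 4) → 3 H
  atom 14: aromatic c, 2 neighbours → 1 H
  atom 15: aromatic c, 2 neighbours → 1 H
  atom 16: aromatic c, 3 neighbours → 0 H
  atom 17: C, bond orders sum to 1 (valence 4) → 3 H
Totals → C:13, H:11, F:3, O:1.
In Hill order: C13H11F3O.

C13H11F3O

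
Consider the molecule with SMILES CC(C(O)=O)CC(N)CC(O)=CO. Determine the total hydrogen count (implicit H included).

Walk through each heavy atom and fill implicit hydrogens from standard valence (C 4, N 3, O 2, S 2, halogen 1):
  atom 1: C, bond orders sum to 1 (valence 4) → 3 H
  atom 2: C, bond orders sum to 3 (valence 4) → 1 H
  atom 3: C, bond orders sum to 4 (valence 4) → 0 H
  atom 4: O, bond orders sum to 1 (valence 2) → 1 H
  atom 5: O, bond orders sum to 2 (valence 2) → 0 H
  atom 6: C, bond orders sum to 2 (valence 4) → 2 H
  atom 7: C, bond orders sum to 3 (valence 4) → 1 H
  atom 8: N, bond orders sum to 1 (valence 3) → 2 H
  atom 9: C, bond orders sum to 2 (valence 4) → 2 H
  atom 10: C, bond orders sum to 4 (valence 4) → 0 H
  atom 11: O, bond orders sum to 1 (valence 2) → 1 H
  atom 12: C, bond orders sum to 3 (valence 4) → 1 H
  atom 13: O, bond orders sum to 1 (valence 2) → 1 H
Total hydrogens: 15.

15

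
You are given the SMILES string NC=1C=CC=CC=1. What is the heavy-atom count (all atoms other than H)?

Every atom symbol written in the SMILES (organic subset) is one heavy atom; implicit H are not written.
Heavy atoms by element → C:6, N:1.
Total: 7.

7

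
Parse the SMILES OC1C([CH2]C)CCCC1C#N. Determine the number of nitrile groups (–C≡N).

The nitrile motif appears at heavy-atom position 10 in the SMILES.
Other groups present: 1 hydroxyl.
Nitrile count: 1.

1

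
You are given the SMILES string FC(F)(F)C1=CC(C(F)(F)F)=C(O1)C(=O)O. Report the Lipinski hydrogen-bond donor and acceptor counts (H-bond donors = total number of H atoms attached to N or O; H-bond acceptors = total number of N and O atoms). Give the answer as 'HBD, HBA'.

1, 3

Donors: find every N or O and count the H atoms it carries.
  atom 13 (O): bond orders sum to 2 → 0 H
  atom 15 (O): bond orders sum to 2 → 0 H
  atom 16 (O): bond orders sum to 1 → 1 H
Lipinski HBD = 1.
Acceptors: N atoms = 0, O atoms = 3 → HBA = 3.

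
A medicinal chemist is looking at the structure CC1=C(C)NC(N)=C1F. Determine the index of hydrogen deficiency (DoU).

3

Degree of unsaturation = (number of rings) + (number of π bonds).
Ring closures in the SMILES: 1.
π bonds: 2 double bonds (each 1 DoU) → 2 DoU from unsaturation.
Total DoU = 1 + 2 = 3.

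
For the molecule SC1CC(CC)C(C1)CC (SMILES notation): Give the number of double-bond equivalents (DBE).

1

Degree of unsaturation = (number of rings) + (number of π bonds).
Ring closures in the SMILES: 1.
π bonds: none → 0 DoU from unsaturation.
Total DoU = 1 + 0 = 1.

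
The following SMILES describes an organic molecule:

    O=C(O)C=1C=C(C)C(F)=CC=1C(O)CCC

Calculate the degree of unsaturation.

5

Degree of unsaturation = (number of rings) + (number of π bonds).
Ring closures in the SMILES: 1.
π bonds: 4 double bonds (each 1 DoU) → 4 DoU from unsaturation.
Total DoU = 1 + 4 = 5.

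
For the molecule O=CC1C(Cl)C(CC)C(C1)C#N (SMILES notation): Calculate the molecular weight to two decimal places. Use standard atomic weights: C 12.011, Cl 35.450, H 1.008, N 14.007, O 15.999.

First, the molecular formula is C9H12ClNO (counting implicit H from valence).
  C: 9 × 12.011 = 108.099
  Cl: 1 × 35.450 = 35.450
  H: 12 × 1.008 = 12.096
  N: 1 × 14.007 = 14.007
  O: 1 × 15.999 = 15.999
Sum: 9×12.011 + 1×35.450 + 12×1.008 + 1×14.007 + 1×15.999 = 185.651 → 185.65 g/mol.

185.65 g/mol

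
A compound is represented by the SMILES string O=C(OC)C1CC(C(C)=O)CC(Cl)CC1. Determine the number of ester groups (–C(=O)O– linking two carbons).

1

The ester motif appears at heavy-atom position 2 in the SMILES.
Other groups present: 1 ketone.
Ester count: 1.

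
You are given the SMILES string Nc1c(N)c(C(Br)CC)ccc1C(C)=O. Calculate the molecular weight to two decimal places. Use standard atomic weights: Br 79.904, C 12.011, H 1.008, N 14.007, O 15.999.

271.16 g/mol

First, the molecular formula is C11H15BrN2O (counting implicit H from valence).
  Br: 1 × 79.904 = 79.904
  C: 11 × 12.011 = 132.121
  H: 15 × 1.008 = 15.120
  N: 2 × 14.007 = 28.014
  O: 1 × 15.999 = 15.999
Sum: 1×79.904 + 11×12.011 + 15×1.008 + 2×14.007 + 1×15.999 = 271.158 → 271.16 g/mol.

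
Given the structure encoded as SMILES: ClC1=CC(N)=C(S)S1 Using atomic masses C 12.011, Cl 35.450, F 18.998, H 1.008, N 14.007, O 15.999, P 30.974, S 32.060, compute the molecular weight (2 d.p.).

165.65 g/mol

First, the molecular formula is C4H4ClNS2 (counting implicit H from valence).
  C: 4 × 12.011 = 48.044
  Cl: 1 × 35.450 = 35.450
  H: 4 × 1.008 = 4.032
  N: 1 × 14.007 = 14.007
  S: 2 × 32.060 = 64.120
Sum: 4×12.011 + 1×35.450 + 4×1.008 + 1×14.007 + 2×32.060 = 165.653 → 165.65 g/mol.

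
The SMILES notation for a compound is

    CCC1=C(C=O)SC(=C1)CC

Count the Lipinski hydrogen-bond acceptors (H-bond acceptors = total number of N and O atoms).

1

N atoms: 0; O atoms: 1.
Lipinski HBA = 0 + 1 = 1.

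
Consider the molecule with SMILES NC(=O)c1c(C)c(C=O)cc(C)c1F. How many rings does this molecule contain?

1

In SMILES, each pair of matching ring-closure digits denotes one ring-closing bond; the number of such bonds equals the number of independent rings.
Ring-closure bonds here: 1.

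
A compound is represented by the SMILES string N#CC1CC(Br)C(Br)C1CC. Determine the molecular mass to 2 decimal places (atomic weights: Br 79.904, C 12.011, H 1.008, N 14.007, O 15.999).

280.99 g/mol

First, the molecular formula is C8H11Br2N (counting implicit H from valence).
  Br: 2 × 79.904 = 159.808
  C: 8 × 12.011 = 96.088
  H: 11 × 1.008 = 11.088
  N: 1 × 14.007 = 14.007
Sum: 2×79.904 + 8×12.011 + 11×1.008 + 1×14.007 = 280.991 → 280.99 g/mol.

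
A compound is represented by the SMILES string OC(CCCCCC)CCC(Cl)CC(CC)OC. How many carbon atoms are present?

15

Count every carbon token in the SMILES (each C, including those in ring-closure positions and inside branches).
Carbon count: 15.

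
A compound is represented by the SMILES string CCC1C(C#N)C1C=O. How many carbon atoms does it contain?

Count every carbon token in the SMILES (each C, including those in ring-closure positions and inside branches).
Carbon count: 7.

7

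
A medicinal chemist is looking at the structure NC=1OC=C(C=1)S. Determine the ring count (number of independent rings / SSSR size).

In SMILES, each pair of matching ring-closure digits denotes one ring-closing bond; the number of such bonds equals the number of independent rings.
Ring-closure bonds here: 1.

1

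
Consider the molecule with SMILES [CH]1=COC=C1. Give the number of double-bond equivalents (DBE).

Degree of unsaturation = (number of rings) + (number of π bonds).
Ring closures in the SMILES: 1.
π bonds: 2 double bonds (each 1 DoU) → 2 DoU from unsaturation.
Total DoU = 1 + 2 = 3.

3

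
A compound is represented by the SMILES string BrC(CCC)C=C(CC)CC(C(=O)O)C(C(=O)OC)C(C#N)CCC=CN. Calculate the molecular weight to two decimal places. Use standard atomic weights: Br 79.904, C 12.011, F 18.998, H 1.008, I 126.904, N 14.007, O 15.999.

443.38 g/mol

First, the molecular formula is C20H31BrN2O4 (counting implicit H from valence).
  Br: 1 × 79.904 = 79.904
  C: 20 × 12.011 = 240.220
  H: 31 × 1.008 = 31.248
  N: 2 × 14.007 = 28.014
  O: 4 × 15.999 = 63.996
Sum: 1×79.904 + 20×12.011 + 31×1.008 + 2×14.007 + 4×15.999 = 443.382 → 443.38 g/mol.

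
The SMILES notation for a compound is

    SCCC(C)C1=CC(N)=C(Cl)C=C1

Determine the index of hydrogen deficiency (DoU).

Degree of unsaturation = (number of rings) + (number of π bonds).
Ring closures in the SMILES: 1.
π bonds: 3 double bonds (each 1 DoU) → 3 DoU from unsaturation.
Total DoU = 1 + 3 = 4.

4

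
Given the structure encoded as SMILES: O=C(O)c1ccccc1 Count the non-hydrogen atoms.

Every atom symbol written in the SMILES (organic subset) is one heavy atom; implicit H are not written.
Heavy atoms by element → C:7, O:2.
Total: 9.

9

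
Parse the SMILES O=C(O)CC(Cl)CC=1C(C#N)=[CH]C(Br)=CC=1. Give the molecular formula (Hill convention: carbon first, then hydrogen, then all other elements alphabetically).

C11H9BrClNO2

Walk through each heavy atom and fill implicit hydrogens from standard valence (C 4, N 3, O 2, S 2, halogen 1):
  atom 1: O, bond orders sum to 2 (valence 2) → 0 H
  atom 2: C, bond orders sum to 4 (valence 4) → 0 H
  atom 3: O, bond orders sum to 1 (valence 2) → 1 H
  atom 4: C, bond orders sum to 2 (valence 4) → 2 H
  atom 5: C, bond orders sum to 3 (valence 4) → 1 H
  atom 6: Cl (halogen, monovalent) → 0 H
  atom 7: C, bond orders sum to 2 (valence 4) → 2 H
  atom 8: C, bond orders sum to 4 (valence 4) → 0 H
  atom 9: C, bond orders sum to 4 (valence 4) → 0 H
  atom 10: C, bond orders sum to 4 (valence 4) → 0 H
  atom 11: N, bond orders sum to 3 (valence 3) → 0 H
  atom 12: C with explicit H count 1
  atom 13: C, bond orders sum to 4 (valence 4) → 0 H
  atom 14: Br (halogen, monovalent) → 0 H
  atom 15: C, bond orders sum to 3 (valence 4) → 1 H
  atom 16: C, bond orders sum to 3 (valence 4) → 1 H
Totals → C:11, H:9, Br:1, Cl:1, N:1, O:2.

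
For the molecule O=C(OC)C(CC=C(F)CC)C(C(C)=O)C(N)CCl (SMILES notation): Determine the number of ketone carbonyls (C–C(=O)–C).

1

The ketone motif appears at heavy-atom position 13 in the SMILES.
Other groups present: 1 alkene, 1 ester, 1 primary amine.
Ketone count: 1.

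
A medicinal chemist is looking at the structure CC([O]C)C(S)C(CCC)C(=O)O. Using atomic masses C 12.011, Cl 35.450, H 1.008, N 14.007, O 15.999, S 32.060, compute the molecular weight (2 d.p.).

First, the molecular formula is C9H18O3S (counting implicit H from valence).
  C: 9 × 12.011 = 108.099
  H: 18 × 1.008 = 18.144
  O: 3 × 15.999 = 47.997
  S: 1 × 32.060 = 32.060
Sum: 9×12.011 + 18×1.008 + 3×15.999 + 1×32.060 = 206.300 → 206.30 g/mol.

206.30 g/mol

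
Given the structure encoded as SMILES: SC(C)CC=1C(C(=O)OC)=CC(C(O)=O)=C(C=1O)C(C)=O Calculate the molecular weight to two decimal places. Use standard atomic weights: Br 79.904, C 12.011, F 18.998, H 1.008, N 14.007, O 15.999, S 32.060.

First, the molecular formula is C14H16O6S (counting implicit H from valence).
  C: 14 × 12.011 = 168.154
  H: 16 × 1.008 = 16.128
  O: 6 × 15.999 = 95.994
  S: 1 × 32.060 = 32.060
Sum: 14×12.011 + 16×1.008 + 6×15.999 + 1×32.060 = 312.336 → 312.34 g/mol.

312.34 g/mol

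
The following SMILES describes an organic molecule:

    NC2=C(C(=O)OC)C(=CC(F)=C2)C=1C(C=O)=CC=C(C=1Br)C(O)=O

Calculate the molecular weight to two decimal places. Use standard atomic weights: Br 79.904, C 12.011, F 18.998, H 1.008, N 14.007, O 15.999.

First, the molecular formula is C16H11BrFNO5 (counting implicit H from valence).
  Br: 1 × 79.904 = 79.904
  C: 16 × 12.011 = 192.176
  F: 1 × 18.998 = 18.998
  H: 11 × 1.008 = 11.088
  N: 1 × 14.007 = 14.007
  O: 5 × 15.999 = 79.995
Sum: 1×79.904 + 16×12.011 + 1×18.998 + 11×1.008 + 1×14.007 + 5×15.999 = 396.168 → 396.17 g/mol.

396.17 g/mol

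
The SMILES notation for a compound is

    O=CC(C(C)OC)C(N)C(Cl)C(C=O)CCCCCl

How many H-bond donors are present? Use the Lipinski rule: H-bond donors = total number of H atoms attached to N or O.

2

Donors: find every N or O and count the H atoms it carries.
  atom 1 (O): bond orders sum to 2 → 0 H
  atom 6 (O): bond orders sum to 2 → 0 H
  atom 9 (N): bond orders sum to 1 → 2 H
  atom 14 (O): bond orders sum to 2 → 0 H
Lipinski HBD = 2.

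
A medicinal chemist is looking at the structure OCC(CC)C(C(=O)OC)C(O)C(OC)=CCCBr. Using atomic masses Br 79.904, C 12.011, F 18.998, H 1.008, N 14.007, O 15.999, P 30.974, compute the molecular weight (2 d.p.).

339.23 g/mol

First, the molecular formula is C13H23BrO5 (counting implicit H from valence).
  Br: 1 × 79.904 = 79.904
  C: 13 × 12.011 = 156.143
  H: 23 × 1.008 = 23.184
  O: 5 × 15.999 = 79.995
Sum: 1×79.904 + 13×12.011 + 23×1.008 + 5×15.999 = 339.226 → 339.23 g/mol.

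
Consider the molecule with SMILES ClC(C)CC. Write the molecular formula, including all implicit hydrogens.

Walk through each heavy atom and fill implicit hydrogens from standard valence (C 4, N 3, O 2, S 2, halogen 1):
  atom 1: Cl (halogen, monovalent) → 0 H
  atom 2: C, bond orders sum to 3 (valence 4) → 1 H
  atom 3: C, bond orders sum to 1 (valence 4) → 3 H
  atom 4: C, bond orders sum to 2 (valence 4) → 2 H
  atom 5: C, bond orders sum to 1 (valence 4) → 3 H
Totals → C:4, H:9, Cl:1.

C4H9Cl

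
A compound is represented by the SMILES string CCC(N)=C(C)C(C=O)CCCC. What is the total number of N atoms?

Scan the SMILES for N atoms (remember two-letter symbols like Cl and Br are single atoms).
Nitrogen count: 1.

1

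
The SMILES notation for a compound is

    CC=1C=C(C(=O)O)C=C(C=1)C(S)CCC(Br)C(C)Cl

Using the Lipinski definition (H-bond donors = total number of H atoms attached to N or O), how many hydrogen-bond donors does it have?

1

Donors: find every N or O and count the H atoms it carries.
  atom 6 (O): bond orders sum to 2 → 0 H
  atom 7 (O): bond orders sum to 1 → 1 H
Lipinski HBD = 1.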